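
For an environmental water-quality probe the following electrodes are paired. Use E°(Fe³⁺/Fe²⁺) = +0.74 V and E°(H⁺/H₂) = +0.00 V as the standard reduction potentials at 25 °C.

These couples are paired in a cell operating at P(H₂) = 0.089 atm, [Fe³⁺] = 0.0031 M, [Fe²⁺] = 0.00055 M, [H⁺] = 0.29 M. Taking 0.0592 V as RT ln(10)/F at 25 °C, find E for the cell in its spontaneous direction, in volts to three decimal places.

+0.785 V

Fe³⁺/Fe²⁺ is the cathode (higher E°), H⁺/H₂ the anode: E°cell = +0.74 − (+0.00) = +0.74 V, n = 2.
Overall: 2 Fe³⁺(aq) + H₂(g) → 2 Fe²⁺(aq) + 2 H⁺(aq)
Q = [Fe²⁺]^2·[H⁺]^2 / ([Fe³⁺]^2·P(H₂)); log Q = -1.527.
E = E° − (0.0592/n) log Q = +0.74 − (0.0592/2)(-1.527) = +0.785 V.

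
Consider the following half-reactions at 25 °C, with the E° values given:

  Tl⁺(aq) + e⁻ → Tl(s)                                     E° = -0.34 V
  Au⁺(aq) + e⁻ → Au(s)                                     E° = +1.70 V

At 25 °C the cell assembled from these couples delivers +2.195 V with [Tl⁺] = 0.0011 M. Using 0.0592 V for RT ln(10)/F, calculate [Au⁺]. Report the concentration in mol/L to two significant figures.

0.46 M

Au⁺/Au is the cathode, Tl⁺/Tl the anode: E°cell = +2.04 V, n = 1.
Overall reaction: Au⁺(aq) + Tl(s) → Au(s) + Tl⁺(aq); Q = [Tl⁺]^1/[Au⁺]^1.
From E = E° − (0.0592/n) log Q: log Q = (E° − E)·n/0.0592 = (+2.04 − (+2.195))·1/0.0592 = -2.6182.
So 1·log[Au⁺] = 1·log(0.0011) − log Q = -2.9586 − (-2.6182) = -0.3404; [Au⁺] = 10^(-0.3404) ≈ 0.46 M.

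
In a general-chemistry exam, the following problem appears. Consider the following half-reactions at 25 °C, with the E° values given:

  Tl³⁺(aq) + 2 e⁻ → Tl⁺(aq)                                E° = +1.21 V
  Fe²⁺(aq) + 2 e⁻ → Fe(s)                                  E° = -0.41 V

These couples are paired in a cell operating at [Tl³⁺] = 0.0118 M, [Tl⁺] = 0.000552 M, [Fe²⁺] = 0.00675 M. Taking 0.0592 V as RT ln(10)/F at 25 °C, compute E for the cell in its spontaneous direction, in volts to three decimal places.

+1.724 V

Tl³⁺/Tl⁺ is the cathode (higher E°), Fe²⁺/Fe the anode: E°cell = +1.21 − (-0.41) = +1.62 V, n = 2.
Overall: Tl³⁺(aq) + Fe(s) → Tl⁺(aq) + Fe²⁺(aq)
Q = [Tl⁺]·[Fe²⁺] / ([Tl³⁺]); log Q = -3.501.
E = E° − (0.0592/n) log Q = +1.62 − (0.0592/2)(-3.501) = +1.724 V.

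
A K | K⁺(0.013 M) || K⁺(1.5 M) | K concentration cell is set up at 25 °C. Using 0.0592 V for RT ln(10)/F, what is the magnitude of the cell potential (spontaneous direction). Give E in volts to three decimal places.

+0.122 V

For a concentration cell E°cell = 0. The 1.5 M side is the cathode (reduction is favoured where [K⁺] is higher).
With n = 1, E = −(0.0592/1) log([K⁺]ₐₙ/[K⁺]꜀ₐₜ) = −(0.0592/1) log(0.013/1.5) = −(0.0592/1)(-2.062) = +0.122 V.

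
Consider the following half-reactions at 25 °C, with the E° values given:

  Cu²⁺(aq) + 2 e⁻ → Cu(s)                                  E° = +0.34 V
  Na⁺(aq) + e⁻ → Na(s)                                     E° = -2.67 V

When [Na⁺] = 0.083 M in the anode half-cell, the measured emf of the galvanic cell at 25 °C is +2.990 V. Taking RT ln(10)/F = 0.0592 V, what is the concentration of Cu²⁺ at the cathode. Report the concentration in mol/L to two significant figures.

0.0015 M

Cu²⁺/Cu is the cathode, Na⁺/Na the anode: E°cell = +3.01 V, n = 2.
Overall reaction: Cu²⁺(aq) + 2 Na(s) → Cu(s) + 2 Na⁺(aq); Q = [Na⁺]^2/[Cu²⁺]^1.
From E = E° − (0.0592/n) log Q: log Q = (E° − E)·n/0.0592 = (+3.01 − (+2.990))·2/0.0592 = 0.6757.
So 1·log[Cu²⁺] = 2·log(0.083) − log Q = -2.1618 − (0.6757) = -2.8375; [Cu²⁺] = 10^(-2.8375) ≈ 0.0015 M.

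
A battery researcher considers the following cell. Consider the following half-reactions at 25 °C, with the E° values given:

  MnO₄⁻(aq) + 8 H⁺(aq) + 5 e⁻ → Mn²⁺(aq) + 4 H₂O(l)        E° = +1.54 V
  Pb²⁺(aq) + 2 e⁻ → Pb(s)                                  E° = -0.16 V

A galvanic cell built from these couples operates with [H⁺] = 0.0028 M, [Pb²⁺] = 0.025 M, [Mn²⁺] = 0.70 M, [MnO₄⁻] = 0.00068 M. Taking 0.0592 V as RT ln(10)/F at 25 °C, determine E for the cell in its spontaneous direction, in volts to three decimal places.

MnO₄⁻/Mn²⁺ is the cathode (higher E°), Pb²⁺/Pb the anode: E°cell = +1.54 − (-0.16) = +1.70 V, n = 10.
Overall: 2 MnO₄⁻(aq) + 16 H⁺(aq) + 5 Pb(s) → 2 Mn²⁺(aq) + 8 H₂O(l) + 5 Pb²⁺(aq)
Q = [Mn²⁺]^2·[Pb²⁺]^5 / ([MnO₄⁻]^2·[H⁺]^16); log Q = 38.860.
E = E° − (0.0592/n) log Q = +1.70 − (0.0592/10)(38.860) = +1.470 V.

+1.470 V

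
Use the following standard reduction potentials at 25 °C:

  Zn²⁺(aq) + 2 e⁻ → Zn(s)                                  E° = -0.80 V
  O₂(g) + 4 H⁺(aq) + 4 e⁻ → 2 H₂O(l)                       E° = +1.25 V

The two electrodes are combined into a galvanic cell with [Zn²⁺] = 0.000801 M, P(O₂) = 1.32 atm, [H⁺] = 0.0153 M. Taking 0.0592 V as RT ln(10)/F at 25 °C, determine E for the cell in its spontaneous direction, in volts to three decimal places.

+2.036 V

O₂/H₂O is the cathode (higher E°), Zn²⁺/Zn the anode: E°cell = +1.25 − (-0.80) = +2.05 V, n = 4.
Overall: O₂(g) + 4 H⁺(aq) + 2 Zn(s) → 2 H₂O(l) + 2 Zn²⁺(aq)
Q = [Zn²⁺]^2 / (P(O₂)·[H⁺]^4); log Q = 0.948.
E = E° − (0.0592/n) log Q = +2.05 − (0.0592/4)(0.948) = +2.036 V.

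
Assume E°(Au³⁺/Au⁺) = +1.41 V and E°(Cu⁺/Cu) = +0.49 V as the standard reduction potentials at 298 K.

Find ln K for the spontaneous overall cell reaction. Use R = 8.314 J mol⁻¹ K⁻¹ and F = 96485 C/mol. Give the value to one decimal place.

71.7

Cathode: Au³⁺/Au⁺; anode: Cu⁺/Cu. E°cell = (+1.41) − (+0.49) = +0.92 V, with n = 2.
ΔG° = −nFE° = −RT ln K, so ln K = nFE°/(RT) = (2)(96485)(+0.92) / ((8.314)(298)) = 71.656.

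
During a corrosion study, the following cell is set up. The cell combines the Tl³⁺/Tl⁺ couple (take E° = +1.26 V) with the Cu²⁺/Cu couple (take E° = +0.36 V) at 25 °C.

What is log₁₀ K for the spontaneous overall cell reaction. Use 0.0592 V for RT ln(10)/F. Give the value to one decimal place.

Cathode: Tl³⁺/Tl⁺; anode: Cu²⁺/Cu. E°cell = +0.90 V, n = 2.
log K = nE°cell / 0.0592 = (2)(+0.90) / 0.0592 = 30.4.

30.4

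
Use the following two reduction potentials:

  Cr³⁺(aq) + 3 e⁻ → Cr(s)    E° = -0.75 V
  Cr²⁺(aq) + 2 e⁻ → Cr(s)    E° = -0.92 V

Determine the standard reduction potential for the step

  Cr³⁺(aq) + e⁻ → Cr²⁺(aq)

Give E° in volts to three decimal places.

-0.410 V

Sequential free energies add, so n₃E°₃ = n₁E°₁ + n₂E°₂.
With n₃ = 3, and the known step contributing 2×(-0.92) V, the unknown satisfies 1·E° = 3×(-0.75) − 2×(-0.92) = -0.410.
E° = -0.410 / 1 = -0.410 V.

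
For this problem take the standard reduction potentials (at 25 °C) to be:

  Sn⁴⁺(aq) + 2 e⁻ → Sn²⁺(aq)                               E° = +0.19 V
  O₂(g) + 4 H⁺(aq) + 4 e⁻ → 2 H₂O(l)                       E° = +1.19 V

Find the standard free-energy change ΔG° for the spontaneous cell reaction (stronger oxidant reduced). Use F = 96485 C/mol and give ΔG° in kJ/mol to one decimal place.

O₂/H₂O (E° = +1.19 V) is the cathode; Sn⁴⁺/Sn²⁺ (E° = +0.19 V) is the anode, so E°cell = +1.00 V.
Balancing electrons gives n = 4 (lcm of 4 and 2).
ΔG° = −nFE° = −(4)(96485)(+1.00) = -385,940 J = -385.9 kJ/mol.

-385.9 kJ/mol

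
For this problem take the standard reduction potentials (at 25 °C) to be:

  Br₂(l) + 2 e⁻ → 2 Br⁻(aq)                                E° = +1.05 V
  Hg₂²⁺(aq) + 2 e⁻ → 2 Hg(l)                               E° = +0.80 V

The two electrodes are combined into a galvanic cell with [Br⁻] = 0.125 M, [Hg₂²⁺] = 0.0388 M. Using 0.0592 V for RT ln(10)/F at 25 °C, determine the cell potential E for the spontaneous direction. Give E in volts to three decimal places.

+0.345 V

Br₂/Br⁻ is the cathode (higher E°), Hg₂²⁺/Hg the anode: E°cell = +1.05 − (+0.80) = +0.25 V, n = 2.
Overall: Br₂(l) + 2 Hg(l) → 2 Br⁻(aq) + Hg₂²⁺(aq)
Q = [Br⁻]^2·[Hg₂²⁺]; log Q = -3.217.
E = E° − (0.0592/n) log Q = +0.25 − (0.0592/2)(-3.217) = +0.345 V.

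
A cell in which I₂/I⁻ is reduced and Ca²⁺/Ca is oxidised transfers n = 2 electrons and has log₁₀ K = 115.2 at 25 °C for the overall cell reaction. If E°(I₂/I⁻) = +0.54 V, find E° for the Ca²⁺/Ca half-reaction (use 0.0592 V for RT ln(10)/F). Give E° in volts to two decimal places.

E°cell = (0.0592/n)·log K = (0.0592/2)(115.2) = +3.410 V.
Since I₂/I⁻ is the cathode and Ca²⁺/Ca the anode, E°cell = E°(I₂/I⁻) − E°(Ca²⁺/Ca).
So E°(Ca²⁺/Ca) = E°(I₂/I⁻) − E°cell = (+0.54) − (+3.410) = -2.87 V.

-2.87 V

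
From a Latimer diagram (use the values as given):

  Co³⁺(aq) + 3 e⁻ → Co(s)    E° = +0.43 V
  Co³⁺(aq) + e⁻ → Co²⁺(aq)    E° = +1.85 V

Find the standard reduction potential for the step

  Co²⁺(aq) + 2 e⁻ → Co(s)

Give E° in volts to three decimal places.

-0.280 V

Sequential free energies add, so n₃E°₃ = n₁E°₁ + n₂E°₂.
With n₃ = 3, and the known step contributing 1×(+1.85) V, the unknown satisfies 2·E° = 3×(+0.43) − 1×(+1.85) = -0.560.
E° = -0.560 / 2 = -0.280 V.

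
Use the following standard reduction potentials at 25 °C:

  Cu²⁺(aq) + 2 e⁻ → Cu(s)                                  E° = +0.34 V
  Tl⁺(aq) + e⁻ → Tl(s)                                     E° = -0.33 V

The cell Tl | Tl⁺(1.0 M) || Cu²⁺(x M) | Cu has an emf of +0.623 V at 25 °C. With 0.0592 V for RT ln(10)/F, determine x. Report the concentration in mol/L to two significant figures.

0.026 M

Cu²⁺/Cu is the cathode, Tl⁺/Tl the anode: E°cell = +0.67 V, n = 2.
Overall reaction: Cu²⁺(aq) + 2 Tl(s) → Cu(s) + 2 Tl⁺(aq); Q = [Tl⁺]^2/[Cu²⁺]^1.
From E = E° − (0.0592/n) log Q: log Q = (E° − E)·n/0.0592 = (+0.67 − (+0.623))·2/0.0592 = 1.5878.
So 1·log[Cu²⁺] = 2·log(1) − log Q = 0.0000 − (1.5878) = -1.5878; [Cu²⁺] = 10^(-1.5878) ≈ 0.026 M.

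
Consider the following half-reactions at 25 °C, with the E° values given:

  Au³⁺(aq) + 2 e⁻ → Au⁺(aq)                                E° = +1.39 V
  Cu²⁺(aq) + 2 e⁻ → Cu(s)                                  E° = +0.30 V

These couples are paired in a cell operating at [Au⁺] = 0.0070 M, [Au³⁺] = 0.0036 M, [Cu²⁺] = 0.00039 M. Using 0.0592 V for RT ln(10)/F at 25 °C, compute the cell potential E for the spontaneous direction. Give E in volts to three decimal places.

Au³⁺/Au⁺ is the cathode (higher E°), Cu²⁺/Cu the anode: E°cell = +1.39 − (+0.30) = +1.09 V, n = 2.
Overall: Au³⁺(aq) + Cu(s) → Au⁺(aq) + Cu²⁺(aq)
Q = [Au⁺]·[Cu²⁺] / ([Au³⁺]); log Q = -3.120.
E = E° − (0.0592/n) log Q = +1.09 − (0.0592/2)(-3.120) = +1.182 V.

+1.182 V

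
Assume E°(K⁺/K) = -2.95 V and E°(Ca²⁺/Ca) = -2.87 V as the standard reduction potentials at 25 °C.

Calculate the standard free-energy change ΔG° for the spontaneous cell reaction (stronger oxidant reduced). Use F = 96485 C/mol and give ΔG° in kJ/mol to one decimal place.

Ca²⁺/Ca (E° = -2.87 V) is the cathode; K⁺/K (E° = -2.95 V) is the anode, so E°cell = +0.08 V.
Balancing electrons gives n = 2 (lcm of 2 and 1).
ΔG° = −nFE° = −(2)(96485)(+0.08) = -15,438 J = -15.4 kJ/mol.

-15.4 kJ/mol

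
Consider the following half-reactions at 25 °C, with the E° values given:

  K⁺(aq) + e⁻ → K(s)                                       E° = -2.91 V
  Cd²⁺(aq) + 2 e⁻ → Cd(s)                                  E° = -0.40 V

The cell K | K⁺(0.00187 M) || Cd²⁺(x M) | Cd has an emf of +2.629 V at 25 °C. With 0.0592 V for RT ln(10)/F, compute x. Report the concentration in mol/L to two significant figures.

0.037 M

Cd²⁺/Cd is the cathode, K⁺/K the anode: E°cell = +2.51 V, n = 2.
Overall reaction: Cd²⁺(aq) + 2 K(s) → Cd(s) + 2 K⁺(aq); Q = [K⁺]^2/[Cd²⁺]^1.
From E = E° − (0.0592/n) log Q: log Q = (E° − E)·n/0.0592 = (+2.51 − (+2.629))·2/0.0592 = -4.0203.
So 1·log[Cd²⁺] = 2·log(0.00187) − log Q = -5.4563 − (-4.0203) = -1.4360; [Cd²⁺] = 10^(-1.4360) ≈ 0.037 M.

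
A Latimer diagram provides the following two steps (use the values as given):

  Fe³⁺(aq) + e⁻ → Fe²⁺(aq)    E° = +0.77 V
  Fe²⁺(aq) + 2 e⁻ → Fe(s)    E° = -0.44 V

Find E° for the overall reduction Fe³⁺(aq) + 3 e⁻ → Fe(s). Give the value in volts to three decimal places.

Standard free energies of sequential steps add: ΔG°₃ = ΔG°₁ + ΔG°₂, so n₃E°₃ = n₁E°₁ + n₂E°₂.
E°₃ = (1×+0.77 + 2×-0.44) / 3 = (-0.110) / 3 = -0.037 V.
E° values themselves are not directly additive — weighting by electron count is essential.

-0.037 V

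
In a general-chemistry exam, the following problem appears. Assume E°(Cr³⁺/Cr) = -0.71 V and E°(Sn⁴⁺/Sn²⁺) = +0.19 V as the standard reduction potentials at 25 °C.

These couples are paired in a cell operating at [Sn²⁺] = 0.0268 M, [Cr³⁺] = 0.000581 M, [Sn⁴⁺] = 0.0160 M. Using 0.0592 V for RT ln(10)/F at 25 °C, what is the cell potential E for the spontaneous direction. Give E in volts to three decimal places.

Sn⁴⁺/Sn²⁺ is the cathode (higher E°), Cr³⁺/Cr the anode: E°cell = +0.19 − (-0.71) = +0.90 V, n = 6.
Overall: 3 Sn⁴⁺(aq) + 2 Cr(s) → 3 Sn²⁺(aq) + 2 Cr³⁺(aq)
Q = [Sn²⁺]^3·[Cr³⁺]^2 / ([Sn⁴⁺]^3); log Q = -5.800.
E = E° − (0.0592/n) log Q = +0.90 − (0.0592/6)(-5.800) = +0.957 V.

+0.957 V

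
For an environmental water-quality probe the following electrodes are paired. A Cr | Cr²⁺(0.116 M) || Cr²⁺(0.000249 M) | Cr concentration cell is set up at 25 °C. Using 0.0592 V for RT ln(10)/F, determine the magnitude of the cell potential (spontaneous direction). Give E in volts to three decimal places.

For a concentration cell E°cell = 0. The 0.116 M side is the cathode (reduction is favoured where [Cr²⁺] is higher).
With n = 2, E = −(0.0592/2) log([Cr²⁺]ₐₙ/[Cr²⁺]꜀ₐₜ) = −(0.0592/2) log(0.000249/0.116) = −(0.0592/2)(-2.668) = +0.079 V.

+0.079 V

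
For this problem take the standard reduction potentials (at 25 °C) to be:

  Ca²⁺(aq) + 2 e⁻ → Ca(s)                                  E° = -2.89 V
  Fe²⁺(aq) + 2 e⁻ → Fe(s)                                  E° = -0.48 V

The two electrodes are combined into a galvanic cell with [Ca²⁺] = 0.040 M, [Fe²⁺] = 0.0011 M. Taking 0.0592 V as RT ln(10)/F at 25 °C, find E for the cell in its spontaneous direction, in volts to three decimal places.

+2.364 V

Fe²⁺/Fe is the cathode (higher E°), Ca²⁺/Ca the anode: E°cell = -0.48 − (-2.89) = +2.41 V, n = 2.
Overall: Fe²⁺(aq) + Ca(s) → Fe(s) + Ca²⁺(aq)
Q = [Ca²⁺] / ([Fe²⁺]); log Q = 1.561.
E = E° − (0.0592/n) log Q = +2.41 − (0.0592/2)(1.561) = +2.364 V.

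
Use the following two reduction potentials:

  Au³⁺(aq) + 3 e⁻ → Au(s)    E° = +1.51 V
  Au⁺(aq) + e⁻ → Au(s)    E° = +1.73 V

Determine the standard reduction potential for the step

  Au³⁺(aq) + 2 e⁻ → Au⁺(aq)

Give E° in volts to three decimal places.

+1.400 V

Sequential free energies add, so n₃E°₃ = n₁E°₁ + n₂E°₂.
With n₃ = 3, and the known step contributing 1×(+1.73) V, the unknown satisfies 2·E° = 3×(+1.51) − 1×(+1.73) = +2.800.
E° = +2.800 / 2 = +1.400 V.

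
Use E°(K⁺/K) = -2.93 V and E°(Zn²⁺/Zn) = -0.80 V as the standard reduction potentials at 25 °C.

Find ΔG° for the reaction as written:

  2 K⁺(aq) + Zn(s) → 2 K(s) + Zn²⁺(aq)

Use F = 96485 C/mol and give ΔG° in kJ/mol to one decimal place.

As written, K⁺/K is reduced (cathode) and Zn²⁺/Zn is oxidised (anode), so E°cell = (-2.93) − (-0.80) = -2.13 V.
Balancing electrons gives n = 2.
ΔG° = −nFE° = −(2)(96485)(-2.13) = 411,026 J = +411.0 kJ/mol.

+411.0 kJ/mol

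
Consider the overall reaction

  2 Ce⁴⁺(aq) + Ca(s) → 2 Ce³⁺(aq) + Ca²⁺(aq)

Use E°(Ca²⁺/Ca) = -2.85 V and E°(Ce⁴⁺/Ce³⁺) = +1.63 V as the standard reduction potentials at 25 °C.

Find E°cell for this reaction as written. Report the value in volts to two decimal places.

The Ce⁴⁺/Ce³⁺ couple has the higher reduction potential, so it is the cathode; Ca²⁺/Ca is oxidised at the anode.
E°cell = E°(cathode) − E°(anode) = (+1.63) − (-2.85) = +4.48 V.
Since E°cell > 0, the reaction is spontaneous under standard conditions.

+4.48 V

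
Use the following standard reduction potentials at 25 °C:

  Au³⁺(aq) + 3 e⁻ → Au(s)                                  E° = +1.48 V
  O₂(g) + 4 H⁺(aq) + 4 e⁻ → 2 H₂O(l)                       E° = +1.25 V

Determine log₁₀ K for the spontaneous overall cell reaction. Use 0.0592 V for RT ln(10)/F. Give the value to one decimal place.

46.6

Cathode: Au³⁺/Au; anode: O₂/H₂O. E°cell = +0.23 V, n = 12.
log K = nE°cell / 0.0592 = (12)(+0.23) / 0.0592 = 46.6.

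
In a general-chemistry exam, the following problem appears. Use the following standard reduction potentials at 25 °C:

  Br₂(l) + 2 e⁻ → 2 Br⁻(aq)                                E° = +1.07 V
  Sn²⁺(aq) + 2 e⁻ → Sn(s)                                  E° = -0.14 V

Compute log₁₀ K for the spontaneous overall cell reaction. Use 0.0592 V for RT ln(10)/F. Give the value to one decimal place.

Cathode: Br₂/Br⁻; anode: Sn²⁺/Sn. E°cell = +1.21 V, n = 2.
log K = nE°cell / 0.0592 = (2)(+1.21) / 0.0592 = 40.9.

40.9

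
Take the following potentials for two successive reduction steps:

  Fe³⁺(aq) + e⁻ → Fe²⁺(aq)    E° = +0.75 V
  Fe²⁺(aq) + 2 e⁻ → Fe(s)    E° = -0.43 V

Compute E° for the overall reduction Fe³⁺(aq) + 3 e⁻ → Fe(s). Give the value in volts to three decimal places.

-0.037 V

Adding the free-energy changes (−nFE°) of the two steps gives −n₃FE°₃ = −n₁FE°₁ − n₂FE°₂.
E°₃ = (1×+0.75 + 2×-0.43) / 3 = (-0.110) / 3 = -0.037 V.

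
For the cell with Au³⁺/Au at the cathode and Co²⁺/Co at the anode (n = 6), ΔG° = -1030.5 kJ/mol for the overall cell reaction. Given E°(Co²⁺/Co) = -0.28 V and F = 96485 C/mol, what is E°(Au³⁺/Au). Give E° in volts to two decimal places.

+1.50 V

E°cell = −ΔG°/(nF) = −(-1030.5×10³)/((6)(96485)) = +1.780 V.
Since Au³⁺/Au is the cathode and Co²⁺/Co the anode, E°cell = E°(Au³⁺/Au) − E°(Co²⁺/Co).
So E°(Au³⁺/Au) = E°cell + E°(Co²⁺/Co) = +1.780 + (-0.28) = +1.50 V.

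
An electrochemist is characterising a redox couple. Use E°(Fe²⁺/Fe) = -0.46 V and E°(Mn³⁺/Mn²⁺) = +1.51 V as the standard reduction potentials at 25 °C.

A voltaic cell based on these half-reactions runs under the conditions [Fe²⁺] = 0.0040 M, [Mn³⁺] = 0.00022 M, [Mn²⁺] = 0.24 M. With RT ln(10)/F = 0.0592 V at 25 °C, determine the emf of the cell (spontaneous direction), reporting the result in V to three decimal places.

+1.861 V

Mn³⁺/Mn²⁺ is the cathode (higher E°), Fe²⁺/Fe the anode: E°cell = +1.51 − (-0.46) = +1.97 V, n = 2.
Overall: 2 Mn³⁺(aq) + Fe(s) → 2 Mn²⁺(aq) + Fe²⁺(aq)
Q = [Mn²⁺]^2·[Fe²⁺] / ([Mn³⁺]^2); log Q = 3.678.
E = E° − (0.0592/n) log Q = +1.97 − (0.0592/2)(3.678) = +1.861 V.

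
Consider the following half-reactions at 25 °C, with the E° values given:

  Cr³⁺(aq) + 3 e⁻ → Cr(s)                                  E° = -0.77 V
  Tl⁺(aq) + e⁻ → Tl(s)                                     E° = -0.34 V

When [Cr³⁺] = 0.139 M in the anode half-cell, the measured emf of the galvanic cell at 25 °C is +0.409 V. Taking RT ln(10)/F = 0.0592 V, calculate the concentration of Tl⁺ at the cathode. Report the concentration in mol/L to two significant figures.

0.23 M

Tl⁺/Tl is the cathode, Cr³⁺/Cr the anode: E°cell = +0.43 V, n = 3.
Overall reaction: 3 Tl⁺(aq) + Cr(s) → 3 Tl(s) + Cr³⁺(aq); Q = [Cr³⁺]^1/[Tl⁺]^3.
From E = E° − (0.0592/n) log Q: log Q = (E° − E)·n/0.0592 = (+0.43 − (+0.409))·3/0.0592 = 1.0642.
So 3·log[Tl⁺] = 1·log(0.139) − log Q = -0.8570 − (1.0642) = -1.9212; log[Tl⁺] = -1.9212 / 3 = -0.6404; [Tl⁺] = 10^(-0.6404) ≈ 0.23 M.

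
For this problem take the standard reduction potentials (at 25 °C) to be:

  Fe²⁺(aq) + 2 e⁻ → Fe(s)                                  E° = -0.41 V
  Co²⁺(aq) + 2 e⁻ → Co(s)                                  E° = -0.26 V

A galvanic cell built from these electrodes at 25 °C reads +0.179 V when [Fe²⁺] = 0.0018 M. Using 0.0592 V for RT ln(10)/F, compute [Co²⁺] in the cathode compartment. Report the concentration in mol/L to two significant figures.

Co²⁺/Co is the cathode, Fe²⁺/Fe the anode: E°cell = +0.15 V, n = 2.
Overall reaction: Co²⁺(aq) + Fe(s) → Co(s) + Fe²⁺(aq); Q = [Fe²⁺]^1/[Co²⁺]^1.
From E = E° − (0.0592/n) log Q: log Q = (E° − E)·n/0.0592 = (+0.15 − (+0.179))·2/0.0592 = -0.9797.
So 1·log[Co²⁺] = 1·log(0.0018) − log Q = -2.7447 − (-0.9797) = -1.7650; [Co²⁺] = 10^(-1.7650) ≈ 0.017 M.

0.017 M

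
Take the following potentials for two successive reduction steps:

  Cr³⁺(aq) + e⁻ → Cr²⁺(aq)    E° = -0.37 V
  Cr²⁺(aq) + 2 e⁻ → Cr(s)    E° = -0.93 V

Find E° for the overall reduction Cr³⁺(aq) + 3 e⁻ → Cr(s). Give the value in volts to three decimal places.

Adding the free-energy changes (−nFE°) of the two steps gives −n₃FE°₃ = −n₁FE°₁ − n₂FE°₂.
E°₃ = (1×-0.37 + 2×-0.93) / 3 = (-2.230) / 3 = -0.743 V.

-0.743 V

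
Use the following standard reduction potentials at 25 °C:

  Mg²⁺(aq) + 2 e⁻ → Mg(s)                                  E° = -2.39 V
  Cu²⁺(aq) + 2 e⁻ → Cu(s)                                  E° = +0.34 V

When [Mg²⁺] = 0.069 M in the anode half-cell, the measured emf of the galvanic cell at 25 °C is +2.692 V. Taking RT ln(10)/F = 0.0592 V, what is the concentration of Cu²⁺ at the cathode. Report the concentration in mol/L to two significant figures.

Cu²⁺/Cu is the cathode, Mg²⁺/Mg the anode: E°cell = +2.73 V, n = 2.
Overall reaction: Cu²⁺(aq) + Mg(s) → Cu(s) + Mg²⁺(aq); Q = [Mg²⁺]^1/[Cu²⁺]^1.
From E = E° − (0.0592/n) log Q: log Q = (E° − E)·n/0.0592 = (+2.73 − (+2.692))·2/0.0592 = 1.2838.
So 1·log[Cu²⁺] = 1·log(0.069) − log Q = -1.1612 − (1.2838) = -2.4450; [Cu²⁺] = 10^(-2.4450) ≈ 0.0036 M.

0.0036 M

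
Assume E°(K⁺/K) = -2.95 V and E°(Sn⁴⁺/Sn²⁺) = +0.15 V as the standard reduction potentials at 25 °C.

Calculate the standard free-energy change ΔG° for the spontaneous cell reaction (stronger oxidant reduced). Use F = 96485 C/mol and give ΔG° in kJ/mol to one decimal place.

-598.2 kJ/mol

Sn⁴⁺/Sn²⁺ (E° = +0.15 V) is the cathode; K⁺/K (E° = -2.95 V) is the anode, so E°cell = +3.10 V.
Balancing electrons gives n = 2 (lcm of 2 and 1).
ΔG° = −nFE° = −(2)(96485)(+3.10) = -598,207 J = -598.2 kJ/mol.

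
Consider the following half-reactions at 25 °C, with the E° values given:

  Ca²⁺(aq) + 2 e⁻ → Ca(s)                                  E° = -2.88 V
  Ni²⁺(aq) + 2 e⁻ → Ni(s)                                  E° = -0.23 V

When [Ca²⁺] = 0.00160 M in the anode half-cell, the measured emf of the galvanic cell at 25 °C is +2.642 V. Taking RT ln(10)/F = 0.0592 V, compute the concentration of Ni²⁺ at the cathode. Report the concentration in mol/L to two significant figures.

Ni²⁺/Ni is the cathode, Ca²⁺/Ca the anode: E°cell = +2.65 V, n = 2.
Overall reaction: Ni²⁺(aq) + Ca(s) → Ni(s) + Ca²⁺(aq); Q = [Ca²⁺]^1/[Ni²⁺]^1.
From E = E° − (0.0592/n) log Q: log Q = (E° − E)·n/0.0592 = (+2.65 − (+2.642))·2/0.0592 = 0.2703.
So 1·log[Ni²⁺] = 1·log(0.0016) − log Q = -2.7959 − (0.2703) = -3.0662; [Ni²⁺] = 10^(-3.0662) ≈ 0.00086 M.

0.00086 M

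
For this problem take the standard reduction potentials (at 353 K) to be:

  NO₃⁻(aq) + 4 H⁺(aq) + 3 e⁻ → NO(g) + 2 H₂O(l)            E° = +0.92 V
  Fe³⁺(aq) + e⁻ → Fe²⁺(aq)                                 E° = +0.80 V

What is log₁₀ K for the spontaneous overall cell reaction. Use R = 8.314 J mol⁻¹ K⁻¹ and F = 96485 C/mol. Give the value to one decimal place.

Cathode: NO₃⁻/NO; anode: Fe³⁺/Fe²⁺. E°cell = (+0.92) − (+0.80) = +0.12 V, with n = 3.
ΔG° = −nFE° = −RT ln K, so ln K = nFE°/(RT) = (3)(96485)(+0.12) / ((8.314)(353)) = 11.835.
log₁₀ K = 11.835 / ln 10 = 5.1.

5.1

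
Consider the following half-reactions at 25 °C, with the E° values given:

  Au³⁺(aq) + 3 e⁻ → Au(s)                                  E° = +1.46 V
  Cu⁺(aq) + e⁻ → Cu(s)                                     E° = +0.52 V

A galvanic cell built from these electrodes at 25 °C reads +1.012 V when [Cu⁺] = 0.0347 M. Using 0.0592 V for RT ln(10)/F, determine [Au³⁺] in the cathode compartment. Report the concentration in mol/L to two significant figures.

0.19 M

Au³⁺/Au is the cathode, Cu⁺/Cu the anode: E°cell = +0.94 V, n = 3.
Overall reaction: Au³⁺(aq) + 3 Cu(s) → Au(s) + 3 Cu⁺(aq); Q = [Cu⁺]^3/[Au³⁺]^1.
From E = E° − (0.0592/n) log Q: log Q = (E° − E)·n/0.0592 = (+0.94 − (+1.012))·3/0.0592 = -3.6486.
So 1·log[Au³⁺] = 3·log(0.0347) − log Q = -4.3790 − (-3.6486) = -0.7304; [Au³⁺] = 10^(-0.7304) ≈ 0.19 M.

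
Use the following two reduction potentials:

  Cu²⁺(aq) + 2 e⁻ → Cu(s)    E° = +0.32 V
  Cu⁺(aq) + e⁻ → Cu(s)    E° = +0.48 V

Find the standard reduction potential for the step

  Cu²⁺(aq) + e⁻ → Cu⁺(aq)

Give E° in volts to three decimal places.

Sequential free energies add, so n₃E°₃ = n₁E°₁ + n₂E°₂.
With n₃ = 2, and the known step contributing 1×(+0.48) V, the unknown satisfies 1·E° = 2×(+0.32) − 1×(+0.48) = +0.160.
E° = +0.160 / 1 = +0.160 V.

+0.160 V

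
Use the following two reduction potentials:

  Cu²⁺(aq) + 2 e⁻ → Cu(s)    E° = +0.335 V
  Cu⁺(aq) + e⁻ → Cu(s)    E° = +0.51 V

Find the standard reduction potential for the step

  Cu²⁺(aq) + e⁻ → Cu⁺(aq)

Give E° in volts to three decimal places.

Sequential free energies add, so n₃E°₃ = n₁E°₁ + n₂E°₂.
With n₃ = 2, and the known step contributing 1×(+0.51) V, the unknown satisfies 1·E° = 2×(+0.335) − 1×(+0.51) = +0.160.
E° = +0.160 / 1 = +0.160 V.

+0.160 V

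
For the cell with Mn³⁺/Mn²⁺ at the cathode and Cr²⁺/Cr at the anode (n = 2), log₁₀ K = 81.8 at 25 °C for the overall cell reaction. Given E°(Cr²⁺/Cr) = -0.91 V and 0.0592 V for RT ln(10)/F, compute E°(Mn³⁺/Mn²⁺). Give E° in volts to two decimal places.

+1.51 V

E°cell = (0.0592/n)·log K = (0.0592/2)(81.8) = +2.421 V.
Since Mn³⁺/Mn²⁺ is the cathode and Cr²⁺/Cr the anode, E°cell = E°(Mn³⁺/Mn²⁺) − E°(Cr²⁺/Cr).
So E°(Mn³⁺/Mn²⁺) = E°cell + E°(Cr²⁺/Cr) = +2.421 + (-0.91) = +1.51 V.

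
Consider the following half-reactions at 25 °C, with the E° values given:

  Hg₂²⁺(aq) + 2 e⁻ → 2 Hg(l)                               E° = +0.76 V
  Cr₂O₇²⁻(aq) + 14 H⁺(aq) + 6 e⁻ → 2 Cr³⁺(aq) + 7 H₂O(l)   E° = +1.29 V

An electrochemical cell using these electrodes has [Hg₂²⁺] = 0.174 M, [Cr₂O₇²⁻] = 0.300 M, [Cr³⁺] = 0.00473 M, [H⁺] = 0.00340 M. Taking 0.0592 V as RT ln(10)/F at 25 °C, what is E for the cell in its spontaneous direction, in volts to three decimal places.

Cr₂O₇²⁻/Cr³⁺ is the cathode (higher E°), Hg₂²⁺/Hg the anode: E°cell = +1.29 − (+0.76) = +0.53 V, n = 6.
Overall: Cr₂O₇²⁻(aq) + 14 H⁺(aq) + 6 Hg(l) → 2 Cr³⁺(aq) + 7 H₂O(l) + 3 Hg₂²⁺(aq)
Q = [Cr³⁺]^2·[Hg₂²⁺]^3 / ([Cr₂O₇²⁻]·[H⁺]^14); log Q = 28.154.
E = E° − (0.0592/n) log Q = +0.53 − (0.0592/6)(28.154) = +0.252 V.

+0.252 V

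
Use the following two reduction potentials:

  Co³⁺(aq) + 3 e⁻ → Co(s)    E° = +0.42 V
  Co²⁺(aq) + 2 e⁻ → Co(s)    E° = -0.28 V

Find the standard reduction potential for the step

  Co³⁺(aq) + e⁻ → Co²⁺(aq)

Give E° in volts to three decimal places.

Sequential free energies add, so n₃E°₃ = n₁E°₁ + n₂E°₂.
With n₃ = 3, and the known step contributing 2×(-0.28) V, the unknown satisfies 1·E° = 3×(+0.42) − 2×(-0.28) = +1.820.
E° = +1.820 / 1 = +1.820 V.

+1.820 V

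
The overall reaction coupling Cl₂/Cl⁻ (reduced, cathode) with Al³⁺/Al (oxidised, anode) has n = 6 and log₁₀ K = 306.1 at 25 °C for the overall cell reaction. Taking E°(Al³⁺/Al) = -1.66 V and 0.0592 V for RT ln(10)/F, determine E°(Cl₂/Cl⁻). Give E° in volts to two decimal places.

+1.36 V

E°cell = (0.0592/n)·log K = (0.0592/6)(306.1) = +3.020 V.
Since Cl₂/Cl⁻ is the cathode and Al³⁺/Al the anode, E°cell = E°(Cl₂/Cl⁻) − E°(Al³⁺/Al).
So E°(Cl₂/Cl⁻) = E°cell + E°(Al³⁺/Al) = +3.020 + (-1.66) = +1.36 V.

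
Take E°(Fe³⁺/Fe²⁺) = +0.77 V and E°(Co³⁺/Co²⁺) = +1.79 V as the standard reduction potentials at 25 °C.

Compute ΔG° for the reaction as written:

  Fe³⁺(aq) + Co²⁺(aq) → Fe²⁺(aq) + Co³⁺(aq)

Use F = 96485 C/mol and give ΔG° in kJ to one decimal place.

+98.4 kJ

As written, Fe³⁺/Fe²⁺ is reduced (cathode) and Co³⁺/Co²⁺ is oxidised (anode), so E°cell = (+0.77) − (+1.79) = -1.02 V.
Balancing electrons gives n = 1.
ΔG° = −nFE° = −(1)(96485)(-1.02) = 98,415 J = +98.4 kJ.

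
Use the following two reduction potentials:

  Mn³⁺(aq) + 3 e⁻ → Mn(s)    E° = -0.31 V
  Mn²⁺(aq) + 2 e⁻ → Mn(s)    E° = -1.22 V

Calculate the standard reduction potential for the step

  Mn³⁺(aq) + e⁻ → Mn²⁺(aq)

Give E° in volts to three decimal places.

+1.510 V

Sequential free energies add, so n₃E°₃ = n₁E°₁ + n₂E°₂.
With n₃ = 3, and the known step contributing 2×(-1.22) V, the unknown satisfies 1·E° = 3×(-0.31) − 2×(-1.22) = +1.510.
E° = +1.510 / 1 = +1.510 V.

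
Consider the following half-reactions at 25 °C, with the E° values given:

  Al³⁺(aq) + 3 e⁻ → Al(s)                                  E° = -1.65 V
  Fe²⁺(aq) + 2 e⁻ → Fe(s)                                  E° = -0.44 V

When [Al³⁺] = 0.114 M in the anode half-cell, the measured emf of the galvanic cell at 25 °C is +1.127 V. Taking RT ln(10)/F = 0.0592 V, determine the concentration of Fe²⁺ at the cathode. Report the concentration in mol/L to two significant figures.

Fe²⁺/Fe is the cathode, Al³⁺/Al the anode: E°cell = +1.21 V, n = 6.
Overall reaction: 3 Fe²⁺(aq) + 2 Al(s) → 3 Fe(s) + 2 Al³⁺(aq); Q = [Al³⁺]^2/[Fe²⁺]^3.
From E = E° − (0.0592/n) log Q: log Q = (E° − E)·n/0.0592 = (+1.21 − (+1.127))·6/0.0592 = 8.4122.
So 3·log[Fe²⁺] = 2·log(0.114) − log Q = -1.8862 − (8.4122) = -10.2984; log[Fe²⁺] = -10.2984 / 3 = -3.4328; [Fe²⁺] = 10^(-3.4328) ≈ 0.00037 M.

0.00037 M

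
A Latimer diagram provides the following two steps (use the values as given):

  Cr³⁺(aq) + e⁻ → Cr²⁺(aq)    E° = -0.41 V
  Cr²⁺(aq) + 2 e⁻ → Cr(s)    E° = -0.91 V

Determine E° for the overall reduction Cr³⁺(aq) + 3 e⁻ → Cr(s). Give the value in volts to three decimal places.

-0.743 V

Adding the free-energy changes (−nFE°) of the two steps gives −n₃FE°₃ = −n₁FE°₁ − n₂FE°₂.
E°₃ = (1×-0.41 + 2×-0.91) / 3 = (-2.230) / 3 = -0.743 V.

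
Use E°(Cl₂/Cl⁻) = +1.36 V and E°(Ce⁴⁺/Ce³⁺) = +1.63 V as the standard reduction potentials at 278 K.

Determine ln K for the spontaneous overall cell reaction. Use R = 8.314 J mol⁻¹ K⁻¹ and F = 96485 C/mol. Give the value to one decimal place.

Cathode: Ce⁴⁺/Ce³⁺; anode: Cl₂/Cl⁻. E°cell = (+1.63) − (+1.36) = +0.27 V, with n = 2.
ΔG° = −nFE° = −RT ln K, so ln K = nFE°/(RT) = (2)(96485)(+0.27) / ((8.314)(278)) = 22.542.

22.5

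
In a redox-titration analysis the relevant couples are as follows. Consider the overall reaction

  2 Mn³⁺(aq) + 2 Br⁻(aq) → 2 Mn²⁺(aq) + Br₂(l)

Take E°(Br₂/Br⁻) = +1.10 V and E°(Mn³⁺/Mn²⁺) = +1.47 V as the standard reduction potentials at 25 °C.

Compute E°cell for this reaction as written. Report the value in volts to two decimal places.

+0.37 V

The Mn³⁺/Mn²⁺ couple has the higher reduction potential, so it is the cathode; Br₂/Br⁻ is oxidised at the anode.
E°cell = E°(cathode) − E°(anode) = (+1.47) − (+1.10) = +0.37 V.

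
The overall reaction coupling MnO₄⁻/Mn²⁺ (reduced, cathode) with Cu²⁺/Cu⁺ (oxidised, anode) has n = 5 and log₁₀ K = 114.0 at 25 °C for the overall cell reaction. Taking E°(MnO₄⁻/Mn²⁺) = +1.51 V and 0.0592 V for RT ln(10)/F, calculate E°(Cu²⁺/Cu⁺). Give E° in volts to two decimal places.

E°cell = (0.0592/n)·log K = (0.0592/5)(114.0) = +1.350 V.
Since MnO₄⁻/Mn²⁺ is the cathode and Cu²⁺/Cu⁺ the anode, E°cell = E°(MnO₄⁻/Mn²⁺) − E°(Cu²⁺/Cu⁺).
So E°(Cu²⁺/Cu⁺) = E°(MnO₄⁻/Mn²⁺) − E°cell = (+1.51) − (+1.350) = +0.16 V.

+0.16 V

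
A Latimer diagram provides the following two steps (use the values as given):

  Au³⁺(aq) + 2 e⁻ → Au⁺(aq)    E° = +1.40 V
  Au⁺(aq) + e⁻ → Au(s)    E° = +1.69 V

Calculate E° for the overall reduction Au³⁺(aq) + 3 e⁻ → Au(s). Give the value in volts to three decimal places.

Since ΔG° = −nFE° is additive over sequential reductions, n₃E°₃ = n₁E°₁ + n₂E°₂.
E°₃ = (2×+1.40 + 1×+1.69) / 3 = (+4.490) / 3 = +1.497 V.
E° values themselves are not directly additive — weighting by electron count is essential.

+1.497 V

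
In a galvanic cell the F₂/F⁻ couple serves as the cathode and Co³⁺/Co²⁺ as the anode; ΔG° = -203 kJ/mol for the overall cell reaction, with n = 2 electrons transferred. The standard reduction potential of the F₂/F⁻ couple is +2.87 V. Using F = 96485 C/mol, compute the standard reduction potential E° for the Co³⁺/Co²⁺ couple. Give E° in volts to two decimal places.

+1.82 V

E°cell = −ΔG°/(nF) = −(-203×10³)/((2)(96485)) = +1.052 V.
Since F₂/F⁻ is the cathode and Co³⁺/Co²⁺ the anode, E°cell = E°(F₂/F⁻) − E°(Co³⁺/Co²⁺).
So E°(Co³⁺/Co²⁺) = E°(F₂/F⁻) − E°cell = (+2.87) − (+1.052) = +1.82 V.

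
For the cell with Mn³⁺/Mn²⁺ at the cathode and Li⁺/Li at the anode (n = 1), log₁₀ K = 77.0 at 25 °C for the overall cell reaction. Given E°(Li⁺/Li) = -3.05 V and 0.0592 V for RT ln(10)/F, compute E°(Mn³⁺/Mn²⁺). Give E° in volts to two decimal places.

E°cell = (0.0592/n)·log K = (0.0592/1)(77.0) = +4.558 V.
Since Mn³⁺/Mn²⁺ is the cathode and Li⁺/Li the anode, E°cell = E°(Mn³⁺/Mn²⁺) − E°(Li⁺/Li).
So E°(Mn³⁺/Mn²⁺) = E°cell + E°(Li⁺/Li) = +4.558 + (-3.05) = +1.51 V.

+1.51 V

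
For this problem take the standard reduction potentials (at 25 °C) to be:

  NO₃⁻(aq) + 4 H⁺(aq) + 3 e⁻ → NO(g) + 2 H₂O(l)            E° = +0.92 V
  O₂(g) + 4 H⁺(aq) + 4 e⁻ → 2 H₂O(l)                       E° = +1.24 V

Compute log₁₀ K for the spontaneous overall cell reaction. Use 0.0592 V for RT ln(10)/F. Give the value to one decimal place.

Cathode: O₂/H₂O; anode: NO₃⁻/NO. E°cell = +0.32 V, n = 12.
log K = nE°cell / 0.0592 = (12)(+0.32) / 0.0592 = 64.9.

64.9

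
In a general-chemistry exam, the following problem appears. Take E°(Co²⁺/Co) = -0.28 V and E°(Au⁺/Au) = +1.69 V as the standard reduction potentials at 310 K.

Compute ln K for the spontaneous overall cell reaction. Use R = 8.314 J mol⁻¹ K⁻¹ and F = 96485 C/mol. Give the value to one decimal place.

147.5

Cathode: Au⁺/Au; anode: Co²⁺/Co. E°cell = (+1.69) − (-0.28) = +1.97 V, with n = 2.
ΔG° = −nFE° = −RT ln K, so ln K = nFE°/(RT) = (2)(96485)(+1.97) / ((8.314)(310)) = 147.497.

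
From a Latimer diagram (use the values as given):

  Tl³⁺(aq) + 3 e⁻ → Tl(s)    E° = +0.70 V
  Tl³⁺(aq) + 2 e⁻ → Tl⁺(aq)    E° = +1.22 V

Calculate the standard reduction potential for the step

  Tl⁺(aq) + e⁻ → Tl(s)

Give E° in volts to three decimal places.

Sequential free energies add, so n₃E°₃ = n₁E°₁ + n₂E°₂.
With n₃ = 3, and the known step contributing 2×(+1.22) V, the unknown satisfies 1·E° = 3×(+0.70) − 2×(+1.22) = -0.340.
E° = -0.340 / 1 = -0.340 V.

-0.340 V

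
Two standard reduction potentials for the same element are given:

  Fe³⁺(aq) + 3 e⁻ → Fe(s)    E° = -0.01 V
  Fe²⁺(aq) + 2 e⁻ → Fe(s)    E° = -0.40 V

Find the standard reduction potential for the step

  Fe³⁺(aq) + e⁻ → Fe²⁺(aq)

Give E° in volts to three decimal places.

+0.770 V

Sequential free energies add, so n₃E°₃ = n₁E°₁ + n₂E°₂.
With n₃ = 3, and the known step contributing 2×(-0.40) V, the unknown satisfies 1·E° = 3×(-0.01) − 2×(-0.40) = +0.770.
E° = +0.770 / 1 = +0.770 V.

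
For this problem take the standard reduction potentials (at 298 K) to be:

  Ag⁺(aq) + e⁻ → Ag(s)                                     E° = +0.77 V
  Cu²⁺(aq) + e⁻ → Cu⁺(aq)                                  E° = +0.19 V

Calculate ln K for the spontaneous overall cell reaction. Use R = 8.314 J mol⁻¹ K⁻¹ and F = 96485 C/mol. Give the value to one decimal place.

Cathode: Ag⁺/Ag; anode: Cu²⁺/Cu⁺. E°cell = (+0.77) − (+0.19) = +0.58 V, with n = 1.
ΔG° = −nFE° = −RT ln K, so ln K = nFE°/(RT) = (1)(96485)(+0.58) / ((8.314)(298)) = 22.587.

22.6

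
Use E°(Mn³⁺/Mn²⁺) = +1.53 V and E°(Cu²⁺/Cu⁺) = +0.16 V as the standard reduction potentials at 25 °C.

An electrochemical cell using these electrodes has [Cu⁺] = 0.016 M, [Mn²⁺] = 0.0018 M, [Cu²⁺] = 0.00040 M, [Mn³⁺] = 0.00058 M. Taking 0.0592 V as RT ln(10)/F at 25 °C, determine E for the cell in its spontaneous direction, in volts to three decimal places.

+1.436 V

Mn³⁺/Mn²⁺ is the cathode (higher E°), Cu²⁺/Cu⁺ the anode: E°cell = +1.53 − (+0.16) = +1.37 V, n = 1.
Overall: Mn³⁺(aq) + Cu⁺(aq) → Mn²⁺(aq) + Cu²⁺(aq)
Q = [Mn²⁺]·[Cu²⁺] / ([Mn³⁺]·[Cu⁺]); log Q = -1.110.
E = E° − (0.0592/n) log Q = +1.37 − (0.0592/1)(-1.110) = +1.436 V.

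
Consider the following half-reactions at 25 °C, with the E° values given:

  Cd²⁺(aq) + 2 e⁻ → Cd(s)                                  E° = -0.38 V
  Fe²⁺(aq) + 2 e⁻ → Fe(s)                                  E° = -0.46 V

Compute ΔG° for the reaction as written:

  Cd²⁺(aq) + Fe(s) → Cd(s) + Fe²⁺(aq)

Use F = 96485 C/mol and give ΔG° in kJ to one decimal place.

-15.4 kJ

As written, Cd²⁺/Cd is reduced (cathode) and Fe²⁺/Fe is oxidised (anode), so E°cell = (-0.38) − (-0.46) = +0.08 V.
Balancing electrons gives n = 2.
ΔG° = −nFE° = −(2)(96485)(+0.08) = -15,438 J = -15.4 kJ.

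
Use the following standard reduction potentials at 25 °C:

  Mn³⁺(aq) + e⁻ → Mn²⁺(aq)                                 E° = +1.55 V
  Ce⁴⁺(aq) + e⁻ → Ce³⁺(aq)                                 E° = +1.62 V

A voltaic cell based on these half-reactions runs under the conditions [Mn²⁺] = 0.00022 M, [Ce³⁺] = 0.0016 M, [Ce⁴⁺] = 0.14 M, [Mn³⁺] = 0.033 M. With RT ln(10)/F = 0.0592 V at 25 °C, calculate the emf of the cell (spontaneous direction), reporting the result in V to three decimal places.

+0.056 V

Ce⁴⁺/Ce³⁺ is the cathode (higher E°), Mn³⁺/Mn²⁺ the anode: E°cell = +1.62 − (+1.55) = +0.07 V, n = 1.
Overall: Ce⁴⁺(aq) + Mn²⁺(aq) → Ce³⁺(aq) + Mn³⁺(aq)
Q = [Ce³⁺]·[Mn³⁺] / ([Ce⁴⁺]·[Mn²⁺]); log Q = 0.234.
E = E° − (0.0592/n) log Q = +0.07 − (0.0592/1)(0.234) = +0.056 V.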